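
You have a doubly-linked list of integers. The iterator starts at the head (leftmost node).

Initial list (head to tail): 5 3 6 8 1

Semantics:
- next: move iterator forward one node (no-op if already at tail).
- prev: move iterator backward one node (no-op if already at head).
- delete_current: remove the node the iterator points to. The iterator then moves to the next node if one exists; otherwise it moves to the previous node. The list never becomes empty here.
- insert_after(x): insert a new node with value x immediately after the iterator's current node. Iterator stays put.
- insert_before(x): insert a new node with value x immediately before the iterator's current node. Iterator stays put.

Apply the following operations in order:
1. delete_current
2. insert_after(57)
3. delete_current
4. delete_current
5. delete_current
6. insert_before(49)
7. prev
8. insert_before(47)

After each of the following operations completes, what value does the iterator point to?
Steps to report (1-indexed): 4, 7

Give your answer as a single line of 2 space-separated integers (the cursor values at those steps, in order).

After 1 (delete_current): list=[3, 6, 8, 1] cursor@3
After 2 (insert_after(57)): list=[3, 57, 6, 8, 1] cursor@3
After 3 (delete_current): list=[57, 6, 8, 1] cursor@57
After 4 (delete_current): list=[6, 8, 1] cursor@6
After 5 (delete_current): list=[8, 1] cursor@8
After 6 (insert_before(49)): list=[49, 8, 1] cursor@8
After 7 (prev): list=[49, 8, 1] cursor@49
After 8 (insert_before(47)): list=[47, 49, 8, 1] cursor@49

Answer: 6 49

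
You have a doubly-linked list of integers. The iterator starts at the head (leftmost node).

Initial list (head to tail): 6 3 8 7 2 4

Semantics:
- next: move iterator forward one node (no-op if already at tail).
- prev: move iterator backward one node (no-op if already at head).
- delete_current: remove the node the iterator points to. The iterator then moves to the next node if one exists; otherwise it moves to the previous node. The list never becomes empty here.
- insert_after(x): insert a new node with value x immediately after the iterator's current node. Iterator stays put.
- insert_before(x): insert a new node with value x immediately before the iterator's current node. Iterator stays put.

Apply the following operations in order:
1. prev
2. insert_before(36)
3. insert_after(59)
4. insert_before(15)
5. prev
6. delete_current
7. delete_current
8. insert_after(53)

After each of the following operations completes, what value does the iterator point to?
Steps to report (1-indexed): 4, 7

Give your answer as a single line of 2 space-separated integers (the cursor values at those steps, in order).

After 1 (prev): list=[6, 3, 8, 7, 2, 4] cursor@6
After 2 (insert_before(36)): list=[36, 6, 3, 8, 7, 2, 4] cursor@6
After 3 (insert_after(59)): list=[36, 6, 59, 3, 8, 7, 2, 4] cursor@6
After 4 (insert_before(15)): list=[36, 15, 6, 59, 3, 8, 7, 2, 4] cursor@6
After 5 (prev): list=[36, 15, 6, 59, 3, 8, 7, 2, 4] cursor@15
After 6 (delete_current): list=[36, 6, 59, 3, 8, 7, 2, 4] cursor@6
After 7 (delete_current): list=[36, 59, 3, 8, 7, 2, 4] cursor@59
After 8 (insert_after(53)): list=[36, 59, 53, 3, 8, 7, 2, 4] cursor@59

Answer: 6 59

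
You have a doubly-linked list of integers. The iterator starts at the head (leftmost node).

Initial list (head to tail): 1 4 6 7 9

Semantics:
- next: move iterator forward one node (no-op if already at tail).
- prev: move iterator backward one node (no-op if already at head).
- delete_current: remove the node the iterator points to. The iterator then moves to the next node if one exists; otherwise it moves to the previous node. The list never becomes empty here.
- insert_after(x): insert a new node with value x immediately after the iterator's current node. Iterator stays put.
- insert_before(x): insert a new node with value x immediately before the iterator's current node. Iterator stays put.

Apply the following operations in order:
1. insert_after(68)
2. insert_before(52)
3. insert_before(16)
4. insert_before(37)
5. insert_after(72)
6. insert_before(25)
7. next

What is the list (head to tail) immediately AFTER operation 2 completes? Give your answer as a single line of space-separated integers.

Answer: 52 1 68 4 6 7 9

Derivation:
After 1 (insert_after(68)): list=[1, 68, 4, 6, 7, 9] cursor@1
After 2 (insert_before(52)): list=[52, 1, 68, 4, 6, 7, 9] cursor@1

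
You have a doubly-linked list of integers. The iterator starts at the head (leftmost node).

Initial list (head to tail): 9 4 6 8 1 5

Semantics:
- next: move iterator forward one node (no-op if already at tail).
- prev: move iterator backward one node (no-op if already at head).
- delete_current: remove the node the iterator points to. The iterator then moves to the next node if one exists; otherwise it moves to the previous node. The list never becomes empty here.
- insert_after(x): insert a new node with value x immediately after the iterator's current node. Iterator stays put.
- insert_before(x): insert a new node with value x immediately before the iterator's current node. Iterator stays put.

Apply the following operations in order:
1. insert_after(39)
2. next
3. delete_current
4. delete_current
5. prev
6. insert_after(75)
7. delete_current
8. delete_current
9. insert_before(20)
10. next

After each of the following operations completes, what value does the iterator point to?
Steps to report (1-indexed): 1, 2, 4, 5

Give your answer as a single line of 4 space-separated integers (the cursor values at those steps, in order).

Answer: 9 39 6 9

Derivation:
After 1 (insert_after(39)): list=[9, 39, 4, 6, 8, 1, 5] cursor@9
After 2 (next): list=[9, 39, 4, 6, 8, 1, 5] cursor@39
After 3 (delete_current): list=[9, 4, 6, 8, 1, 5] cursor@4
After 4 (delete_current): list=[9, 6, 8, 1, 5] cursor@6
After 5 (prev): list=[9, 6, 8, 1, 5] cursor@9
After 6 (insert_after(75)): list=[9, 75, 6, 8, 1, 5] cursor@9
After 7 (delete_current): list=[75, 6, 8, 1, 5] cursor@75
After 8 (delete_current): list=[6, 8, 1, 5] cursor@6
After 9 (insert_before(20)): list=[20, 6, 8, 1, 5] cursor@6
After 10 (next): list=[20, 6, 8, 1, 5] cursor@8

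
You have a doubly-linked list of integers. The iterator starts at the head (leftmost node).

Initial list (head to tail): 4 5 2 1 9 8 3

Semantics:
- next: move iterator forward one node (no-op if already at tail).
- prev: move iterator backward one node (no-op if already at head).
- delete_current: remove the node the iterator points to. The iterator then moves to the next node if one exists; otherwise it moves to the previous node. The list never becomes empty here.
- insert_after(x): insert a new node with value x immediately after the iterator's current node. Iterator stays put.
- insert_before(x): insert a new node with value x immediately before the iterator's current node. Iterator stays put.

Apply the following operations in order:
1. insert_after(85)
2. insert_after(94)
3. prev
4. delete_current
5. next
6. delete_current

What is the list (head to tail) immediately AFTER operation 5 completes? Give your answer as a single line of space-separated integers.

Answer: 94 85 5 2 1 9 8 3

Derivation:
After 1 (insert_after(85)): list=[4, 85, 5, 2, 1, 9, 8, 3] cursor@4
After 2 (insert_after(94)): list=[4, 94, 85, 5, 2, 1, 9, 8, 3] cursor@4
After 3 (prev): list=[4, 94, 85, 5, 2, 1, 9, 8, 3] cursor@4
After 4 (delete_current): list=[94, 85, 5, 2, 1, 9, 8, 3] cursor@94
After 5 (next): list=[94, 85, 5, 2, 1, 9, 8, 3] cursor@85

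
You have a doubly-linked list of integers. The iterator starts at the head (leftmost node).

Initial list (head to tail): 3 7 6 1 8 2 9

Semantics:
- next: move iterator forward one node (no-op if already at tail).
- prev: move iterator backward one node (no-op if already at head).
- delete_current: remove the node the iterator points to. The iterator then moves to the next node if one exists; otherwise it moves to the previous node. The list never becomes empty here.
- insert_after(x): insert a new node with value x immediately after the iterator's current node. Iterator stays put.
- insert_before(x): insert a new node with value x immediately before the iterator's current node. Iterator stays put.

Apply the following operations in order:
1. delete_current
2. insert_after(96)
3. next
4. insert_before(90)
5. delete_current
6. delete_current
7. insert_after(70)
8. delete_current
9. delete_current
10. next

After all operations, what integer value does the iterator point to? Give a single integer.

After 1 (delete_current): list=[7, 6, 1, 8, 2, 9] cursor@7
After 2 (insert_after(96)): list=[7, 96, 6, 1, 8, 2, 9] cursor@7
After 3 (next): list=[7, 96, 6, 1, 8, 2, 9] cursor@96
After 4 (insert_before(90)): list=[7, 90, 96, 6, 1, 8, 2, 9] cursor@96
After 5 (delete_current): list=[7, 90, 6, 1, 8, 2, 9] cursor@6
After 6 (delete_current): list=[7, 90, 1, 8, 2, 9] cursor@1
After 7 (insert_after(70)): list=[7, 90, 1, 70, 8, 2, 9] cursor@1
After 8 (delete_current): list=[7, 90, 70, 8, 2, 9] cursor@70
After 9 (delete_current): list=[7, 90, 8, 2, 9] cursor@8
After 10 (next): list=[7, 90, 8, 2, 9] cursor@2

Answer: 2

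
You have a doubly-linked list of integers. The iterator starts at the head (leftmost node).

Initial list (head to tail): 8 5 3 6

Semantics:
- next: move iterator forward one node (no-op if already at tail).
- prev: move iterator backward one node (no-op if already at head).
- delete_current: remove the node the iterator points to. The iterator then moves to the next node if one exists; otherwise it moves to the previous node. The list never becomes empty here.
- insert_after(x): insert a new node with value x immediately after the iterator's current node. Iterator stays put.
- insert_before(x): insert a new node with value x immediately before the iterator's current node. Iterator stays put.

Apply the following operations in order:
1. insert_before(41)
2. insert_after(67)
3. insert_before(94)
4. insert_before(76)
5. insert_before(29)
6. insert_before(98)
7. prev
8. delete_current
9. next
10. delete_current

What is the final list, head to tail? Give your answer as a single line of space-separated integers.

Answer: 41 94 76 29 8 5 3 6

Derivation:
After 1 (insert_before(41)): list=[41, 8, 5, 3, 6] cursor@8
After 2 (insert_after(67)): list=[41, 8, 67, 5, 3, 6] cursor@8
After 3 (insert_before(94)): list=[41, 94, 8, 67, 5, 3, 6] cursor@8
After 4 (insert_before(76)): list=[41, 94, 76, 8, 67, 5, 3, 6] cursor@8
After 5 (insert_before(29)): list=[41, 94, 76, 29, 8, 67, 5, 3, 6] cursor@8
After 6 (insert_before(98)): list=[41, 94, 76, 29, 98, 8, 67, 5, 3, 6] cursor@8
After 7 (prev): list=[41, 94, 76, 29, 98, 8, 67, 5, 3, 6] cursor@98
After 8 (delete_current): list=[41, 94, 76, 29, 8, 67, 5, 3, 6] cursor@8
After 9 (next): list=[41, 94, 76, 29, 8, 67, 5, 3, 6] cursor@67
After 10 (delete_current): list=[41, 94, 76, 29, 8, 5, 3, 6] cursor@5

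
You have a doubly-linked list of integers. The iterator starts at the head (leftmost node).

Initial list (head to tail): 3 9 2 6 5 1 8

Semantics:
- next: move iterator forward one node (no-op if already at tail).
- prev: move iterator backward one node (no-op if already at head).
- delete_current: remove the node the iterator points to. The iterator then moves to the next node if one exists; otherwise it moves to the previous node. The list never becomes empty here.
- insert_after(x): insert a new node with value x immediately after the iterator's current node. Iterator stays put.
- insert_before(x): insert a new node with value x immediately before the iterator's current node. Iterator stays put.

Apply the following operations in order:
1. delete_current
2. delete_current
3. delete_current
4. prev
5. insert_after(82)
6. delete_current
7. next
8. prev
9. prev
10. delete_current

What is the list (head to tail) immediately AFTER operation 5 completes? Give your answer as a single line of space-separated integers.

Answer: 6 82 5 1 8

Derivation:
After 1 (delete_current): list=[9, 2, 6, 5, 1, 8] cursor@9
After 2 (delete_current): list=[2, 6, 5, 1, 8] cursor@2
After 3 (delete_current): list=[6, 5, 1, 8] cursor@6
After 4 (prev): list=[6, 5, 1, 8] cursor@6
After 5 (insert_after(82)): list=[6, 82, 5, 1, 8] cursor@6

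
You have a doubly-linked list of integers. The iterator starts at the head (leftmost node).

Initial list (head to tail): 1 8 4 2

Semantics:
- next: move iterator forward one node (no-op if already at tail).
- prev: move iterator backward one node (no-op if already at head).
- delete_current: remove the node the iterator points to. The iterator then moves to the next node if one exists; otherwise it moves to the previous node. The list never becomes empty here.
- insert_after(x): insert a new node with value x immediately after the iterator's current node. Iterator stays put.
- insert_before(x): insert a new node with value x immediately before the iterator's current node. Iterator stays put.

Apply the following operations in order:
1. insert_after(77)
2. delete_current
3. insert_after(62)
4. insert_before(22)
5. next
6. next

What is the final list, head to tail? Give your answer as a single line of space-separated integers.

After 1 (insert_after(77)): list=[1, 77, 8, 4, 2] cursor@1
After 2 (delete_current): list=[77, 8, 4, 2] cursor@77
After 3 (insert_after(62)): list=[77, 62, 8, 4, 2] cursor@77
After 4 (insert_before(22)): list=[22, 77, 62, 8, 4, 2] cursor@77
After 5 (next): list=[22, 77, 62, 8, 4, 2] cursor@62
After 6 (next): list=[22, 77, 62, 8, 4, 2] cursor@8

Answer: 22 77 62 8 4 2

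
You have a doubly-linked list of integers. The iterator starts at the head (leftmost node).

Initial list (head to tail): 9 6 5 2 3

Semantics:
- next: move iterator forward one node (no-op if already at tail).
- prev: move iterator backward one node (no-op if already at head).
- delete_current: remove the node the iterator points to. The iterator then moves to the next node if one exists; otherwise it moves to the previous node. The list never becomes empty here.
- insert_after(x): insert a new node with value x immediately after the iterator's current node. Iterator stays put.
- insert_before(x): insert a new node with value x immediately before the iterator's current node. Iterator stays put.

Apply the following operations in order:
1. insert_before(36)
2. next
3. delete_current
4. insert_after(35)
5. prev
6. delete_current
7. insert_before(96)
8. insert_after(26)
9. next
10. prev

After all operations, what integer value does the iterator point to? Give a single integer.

After 1 (insert_before(36)): list=[36, 9, 6, 5, 2, 3] cursor@9
After 2 (next): list=[36, 9, 6, 5, 2, 3] cursor@6
After 3 (delete_current): list=[36, 9, 5, 2, 3] cursor@5
After 4 (insert_after(35)): list=[36, 9, 5, 35, 2, 3] cursor@5
After 5 (prev): list=[36, 9, 5, 35, 2, 3] cursor@9
After 6 (delete_current): list=[36, 5, 35, 2, 3] cursor@5
After 7 (insert_before(96)): list=[36, 96, 5, 35, 2, 3] cursor@5
After 8 (insert_after(26)): list=[36, 96, 5, 26, 35, 2, 3] cursor@5
After 9 (next): list=[36, 96, 5, 26, 35, 2, 3] cursor@26
After 10 (prev): list=[36, 96, 5, 26, 35, 2, 3] cursor@5

Answer: 5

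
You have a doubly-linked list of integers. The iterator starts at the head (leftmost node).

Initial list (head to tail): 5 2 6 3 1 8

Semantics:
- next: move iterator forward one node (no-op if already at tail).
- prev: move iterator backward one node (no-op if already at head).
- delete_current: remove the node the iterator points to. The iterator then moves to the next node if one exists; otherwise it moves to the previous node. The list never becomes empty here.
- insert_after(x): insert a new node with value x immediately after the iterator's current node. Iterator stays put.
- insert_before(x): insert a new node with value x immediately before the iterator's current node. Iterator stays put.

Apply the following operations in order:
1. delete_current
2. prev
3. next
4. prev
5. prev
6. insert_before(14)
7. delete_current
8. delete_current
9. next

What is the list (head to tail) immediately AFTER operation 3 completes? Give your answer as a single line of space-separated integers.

After 1 (delete_current): list=[2, 6, 3, 1, 8] cursor@2
After 2 (prev): list=[2, 6, 3, 1, 8] cursor@2
After 3 (next): list=[2, 6, 3, 1, 8] cursor@6

Answer: 2 6 3 1 8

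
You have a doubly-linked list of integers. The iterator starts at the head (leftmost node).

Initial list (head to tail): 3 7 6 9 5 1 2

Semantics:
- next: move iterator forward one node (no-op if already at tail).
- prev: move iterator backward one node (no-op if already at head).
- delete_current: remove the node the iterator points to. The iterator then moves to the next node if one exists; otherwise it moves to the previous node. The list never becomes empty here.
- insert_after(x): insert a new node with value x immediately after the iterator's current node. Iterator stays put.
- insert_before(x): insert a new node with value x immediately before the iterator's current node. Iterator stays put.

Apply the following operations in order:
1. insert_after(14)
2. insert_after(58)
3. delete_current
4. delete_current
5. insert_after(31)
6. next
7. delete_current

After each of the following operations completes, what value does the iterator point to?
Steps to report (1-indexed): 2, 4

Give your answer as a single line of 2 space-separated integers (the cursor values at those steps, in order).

Answer: 3 14

Derivation:
After 1 (insert_after(14)): list=[3, 14, 7, 6, 9, 5, 1, 2] cursor@3
After 2 (insert_after(58)): list=[3, 58, 14, 7, 6, 9, 5, 1, 2] cursor@3
After 3 (delete_current): list=[58, 14, 7, 6, 9, 5, 1, 2] cursor@58
After 4 (delete_current): list=[14, 7, 6, 9, 5, 1, 2] cursor@14
After 5 (insert_after(31)): list=[14, 31, 7, 6, 9, 5, 1, 2] cursor@14
After 6 (next): list=[14, 31, 7, 6, 9, 5, 1, 2] cursor@31
After 7 (delete_current): list=[14, 7, 6, 9, 5, 1, 2] cursor@7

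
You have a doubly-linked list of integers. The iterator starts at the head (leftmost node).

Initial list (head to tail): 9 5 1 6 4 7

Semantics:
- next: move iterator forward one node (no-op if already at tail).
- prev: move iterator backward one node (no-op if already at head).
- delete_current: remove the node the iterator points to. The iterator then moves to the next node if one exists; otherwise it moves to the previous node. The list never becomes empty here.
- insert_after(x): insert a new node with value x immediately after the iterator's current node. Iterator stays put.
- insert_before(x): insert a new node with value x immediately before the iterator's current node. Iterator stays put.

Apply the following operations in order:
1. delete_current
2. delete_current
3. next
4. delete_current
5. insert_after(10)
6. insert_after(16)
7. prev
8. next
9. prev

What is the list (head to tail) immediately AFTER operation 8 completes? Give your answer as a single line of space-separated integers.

Answer: 1 4 16 10 7

Derivation:
After 1 (delete_current): list=[5, 1, 6, 4, 7] cursor@5
After 2 (delete_current): list=[1, 6, 4, 7] cursor@1
After 3 (next): list=[1, 6, 4, 7] cursor@6
After 4 (delete_current): list=[1, 4, 7] cursor@4
After 5 (insert_after(10)): list=[1, 4, 10, 7] cursor@4
After 6 (insert_after(16)): list=[1, 4, 16, 10, 7] cursor@4
After 7 (prev): list=[1, 4, 16, 10, 7] cursor@1
After 8 (next): list=[1, 4, 16, 10, 7] cursor@4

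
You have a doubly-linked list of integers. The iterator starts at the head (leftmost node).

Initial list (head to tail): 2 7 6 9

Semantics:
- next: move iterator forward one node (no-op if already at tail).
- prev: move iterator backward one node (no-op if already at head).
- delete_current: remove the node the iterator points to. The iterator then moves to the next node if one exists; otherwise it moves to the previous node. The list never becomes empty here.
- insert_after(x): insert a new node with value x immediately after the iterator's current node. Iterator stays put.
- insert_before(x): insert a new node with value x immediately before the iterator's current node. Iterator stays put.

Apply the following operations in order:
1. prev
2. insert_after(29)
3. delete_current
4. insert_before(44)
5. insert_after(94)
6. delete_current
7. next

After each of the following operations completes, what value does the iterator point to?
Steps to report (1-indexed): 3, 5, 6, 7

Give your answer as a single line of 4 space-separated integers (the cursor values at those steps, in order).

Answer: 29 29 94 7

Derivation:
After 1 (prev): list=[2, 7, 6, 9] cursor@2
After 2 (insert_after(29)): list=[2, 29, 7, 6, 9] cursor@2
After 3 (delete_current): list=[29, 7, 6, 9] cursor@29
After 4 (insert_before(44)): list=[44, 29, 7, 6, 9] cursor@29
After 5 (insert_after(94)): list=[44, 29, 94, 7, 6, 9] cursor@29
After 6 (delete_current): list=[44, 94, 7, 6, 9] cursor@94
After 7 (next): list=[44, 94, 7, 6, 9] cursor@7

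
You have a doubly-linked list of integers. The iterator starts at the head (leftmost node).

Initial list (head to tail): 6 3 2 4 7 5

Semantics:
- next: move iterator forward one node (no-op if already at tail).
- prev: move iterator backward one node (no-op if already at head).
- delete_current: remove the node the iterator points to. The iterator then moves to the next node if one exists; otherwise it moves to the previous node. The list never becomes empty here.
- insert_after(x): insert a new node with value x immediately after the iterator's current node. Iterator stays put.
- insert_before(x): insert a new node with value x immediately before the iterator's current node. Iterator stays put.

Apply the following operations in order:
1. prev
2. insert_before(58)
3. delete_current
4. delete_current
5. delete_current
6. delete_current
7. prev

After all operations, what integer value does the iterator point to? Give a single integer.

Answer: 58

Derivation:
After 1 (prev): list=[6, 3, 2, 4, 7, 5] cursor@6
After 2 (insert_before(58)): list=[58, 6, 3, 2, 4, 7, 5] cursor@6
After 3 (delete_current): list=[58, 3, 2, 4, 7, 5] cursor@3
After 4 (delete_current): list=[58, 2, 4, 7, 5] cursor@2
After 5 (delete_current): list=[58, 4, 7, 5] cursor@4
After 6 (delete_current): list=[58, 7, 5] cursor@7
After 7 (prev): list=[58, 7, 5] cursor@58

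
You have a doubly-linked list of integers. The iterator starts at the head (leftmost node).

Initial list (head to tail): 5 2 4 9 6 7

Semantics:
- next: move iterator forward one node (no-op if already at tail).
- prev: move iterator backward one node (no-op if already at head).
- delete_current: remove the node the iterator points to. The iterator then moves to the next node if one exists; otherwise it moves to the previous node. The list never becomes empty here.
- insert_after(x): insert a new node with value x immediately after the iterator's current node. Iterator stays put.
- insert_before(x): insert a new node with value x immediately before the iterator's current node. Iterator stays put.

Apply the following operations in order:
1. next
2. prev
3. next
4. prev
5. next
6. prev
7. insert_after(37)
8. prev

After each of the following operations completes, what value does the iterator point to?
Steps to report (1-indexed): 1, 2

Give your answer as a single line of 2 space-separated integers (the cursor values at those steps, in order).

Answer: 2 5

Derivation:
After 1 (next): list=[5, 2, 4, 9, 6, 7] cursor@2
After 2 (prev): list=[5, 2, 4, 9, 6, 7] cursor@5
After 3 (next): list=[5, 2, 4, 9, 6, 7] cursor@2
After 4 (prev): list=[5, 2, 4, 9, 6, 7] cursor@5
After 5 (next): list=[5, 2, 4, 9, 6, 7] cursor@2
After 6 (prev): list=[5, 2, 4, 9, 6, 7] cursor@5
After 7 (insert_after(37)): list=[5, 37, 2, 4, 9, 6, 7] cursor@5
After 8 (prev): list=[5, 37, 2, 4, 9, 6, 7] cursor@5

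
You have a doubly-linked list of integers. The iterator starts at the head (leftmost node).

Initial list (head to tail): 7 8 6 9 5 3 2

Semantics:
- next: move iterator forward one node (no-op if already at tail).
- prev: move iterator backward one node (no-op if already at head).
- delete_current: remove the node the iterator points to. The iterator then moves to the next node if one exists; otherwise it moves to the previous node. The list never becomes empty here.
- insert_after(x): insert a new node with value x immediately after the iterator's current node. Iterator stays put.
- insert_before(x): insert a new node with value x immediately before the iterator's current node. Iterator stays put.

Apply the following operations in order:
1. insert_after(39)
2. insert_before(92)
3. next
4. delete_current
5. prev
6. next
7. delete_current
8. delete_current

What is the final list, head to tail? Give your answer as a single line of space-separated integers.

After 1 (insert_after(39)): list=[7, 39, 8, 6, 9, 5, 3, 2] cursor@7
After 2 (insert_before(92)): list=[92, 7, 39, 8, 6, 9, 5, 3, 2] cursor@7
After 3 (next): list=[92, 7, 39, 8, 6, 9, 5, 3, 2] cursor@39
After 4 (delete_current): list=[92, 7, 8, 6, 9, 5, 3, 2] cursor@8
After 5 (prev): list=[92, 7, 8, 6, 9, 5, 3, 2] cursor@7
After 6 (next): list=[92, 7, 8, 6, 9, 5, 3, 2] cursor@8
After 7 (delete_current): list=[92, 7, 6, 9, 5, 3, 2] cursor@6
After 8 (delete_current): list=[92, 7, 9, 5, 3, 2] cursor@9

Answer: 92 7 9 5 3 2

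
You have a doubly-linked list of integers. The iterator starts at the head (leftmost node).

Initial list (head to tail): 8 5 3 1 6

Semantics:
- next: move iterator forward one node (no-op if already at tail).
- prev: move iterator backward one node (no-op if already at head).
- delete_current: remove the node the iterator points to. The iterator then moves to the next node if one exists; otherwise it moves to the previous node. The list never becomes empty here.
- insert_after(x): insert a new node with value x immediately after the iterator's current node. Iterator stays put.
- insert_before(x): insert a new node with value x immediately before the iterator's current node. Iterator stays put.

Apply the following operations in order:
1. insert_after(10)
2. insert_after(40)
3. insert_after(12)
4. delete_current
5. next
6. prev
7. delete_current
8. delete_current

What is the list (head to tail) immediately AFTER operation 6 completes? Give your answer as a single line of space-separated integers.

Answer: 12 40 10 5 3 1 6

Derivation:
After 1 (insert_after(10)): list=[8, 10, 5, 3, 1, 6] cursor@8
After 2 (insert_after(40)): list=[8, 40, 10, 5, 3, 1, 6] cursor@8
After 3 (insert_after(12)): list=[8, 12, 40, 10, 5, 3, 1, 6] cursor@8
After 4 (delete_current): list=[12, 40, 10, 5, 3, 1, 6] cursor@12
After 5 (next): list=[12, 40, 10, 5, 3, 1, 6] cursor@40
After 6 (prev): list=[12, 40, 10, 5, 3, 1, 6] cursor@12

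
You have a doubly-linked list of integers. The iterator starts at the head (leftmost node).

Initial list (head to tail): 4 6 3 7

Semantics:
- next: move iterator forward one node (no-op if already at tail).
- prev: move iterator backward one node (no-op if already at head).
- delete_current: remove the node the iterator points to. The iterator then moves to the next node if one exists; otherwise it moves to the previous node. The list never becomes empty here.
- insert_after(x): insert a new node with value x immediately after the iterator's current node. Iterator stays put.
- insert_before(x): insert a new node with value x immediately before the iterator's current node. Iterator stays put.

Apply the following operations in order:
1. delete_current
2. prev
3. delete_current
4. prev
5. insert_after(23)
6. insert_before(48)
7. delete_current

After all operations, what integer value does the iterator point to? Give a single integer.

After 1 (delete_current): list=[6, 3, 7] cursor@6
After 2 (prev): list=[6, 3, 7] cursor@6
After 3 (delete_current): list=[3, 7] cursor@3
After 4 (prev): list=[3, 7] cursor@3
After 5 (insert_after(23)): list=[3, 23, 7] cursor@3
After 6 (insert_before(48)): list=[48, 3, 23, 7] cursor@3
After 7 (delete_current): list=[48, 23, 7] cursor@23

Answer: 23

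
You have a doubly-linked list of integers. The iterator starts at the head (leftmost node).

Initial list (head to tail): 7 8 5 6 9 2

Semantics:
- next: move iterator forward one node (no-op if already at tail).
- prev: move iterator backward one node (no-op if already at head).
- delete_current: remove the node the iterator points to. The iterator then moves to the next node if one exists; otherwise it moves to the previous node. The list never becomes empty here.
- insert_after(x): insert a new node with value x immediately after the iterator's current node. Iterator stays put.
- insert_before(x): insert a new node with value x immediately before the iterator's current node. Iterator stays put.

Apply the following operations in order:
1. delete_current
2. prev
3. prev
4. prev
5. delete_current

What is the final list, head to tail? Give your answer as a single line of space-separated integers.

After 1 (delete_current): list=[8, 5, 6, 9, 2] cursor@8
After 2 (prev): list=[8, 5, 6, 9, 2] cursor@8
After 3 (prev): list=[8, 5, 6, 9, 2] cursor@8
After 4 (prev): list=[8, 5, 6, 9, 2] cursor@8
After 5 (delete_current): list=[5, 6, 9, 2] cursor@5

Answer: 5 6 9 2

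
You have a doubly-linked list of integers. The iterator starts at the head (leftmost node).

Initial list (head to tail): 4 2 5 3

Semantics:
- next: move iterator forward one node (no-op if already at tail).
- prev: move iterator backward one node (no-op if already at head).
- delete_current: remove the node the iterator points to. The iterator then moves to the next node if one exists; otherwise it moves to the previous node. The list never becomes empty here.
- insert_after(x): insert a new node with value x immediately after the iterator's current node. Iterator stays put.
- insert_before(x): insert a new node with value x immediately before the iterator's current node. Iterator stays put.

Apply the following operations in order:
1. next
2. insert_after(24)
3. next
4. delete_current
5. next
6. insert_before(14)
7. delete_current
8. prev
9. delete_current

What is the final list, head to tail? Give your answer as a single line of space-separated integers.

After 1 (next): list=[4, 2, 5, 3] cursor@2
After 2 (insert_after(24)): list=[4, 2, 24, 5, 3] cursor@2
After 3 (next): list=[4, 2, 24, 5, 3] cursor@24
After 4 (delete_current): list=[4, 2, 5, 3] cursor@5
After 5 (next): list=[4, 2, 5, 3] cursor@3
After 6 (insert_before(14)): list=[4, 2, 5, 14, 3] cursor@3
After 7 (delete_current): list=[4, 2, 5, 14] cursor@14
After 8 (prev): list=[4, 2, 5, 14] cursor@5
After 9 (delete_current): list=[4, 2, 14] cursor@14

Answer: 4 2 14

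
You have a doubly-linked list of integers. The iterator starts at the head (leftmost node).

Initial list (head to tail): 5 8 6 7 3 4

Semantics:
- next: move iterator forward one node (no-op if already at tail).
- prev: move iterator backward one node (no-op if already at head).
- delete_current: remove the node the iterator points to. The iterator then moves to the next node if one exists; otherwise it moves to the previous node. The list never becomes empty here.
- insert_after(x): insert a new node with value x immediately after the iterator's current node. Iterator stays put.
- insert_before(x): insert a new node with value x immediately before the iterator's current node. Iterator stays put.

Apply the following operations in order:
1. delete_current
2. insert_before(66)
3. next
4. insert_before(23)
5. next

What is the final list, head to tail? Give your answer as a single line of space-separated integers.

Answer: 66 8 23 6 7 3 4

Derivation:
After 1 (delete_current): list=[8, 6, 7, 3, 4] cursor@8
After 2 (insert_before(66)): list=[66, 8, 6, 7, 3, 4] cursor@8
After 3 (next): list=[66, 8, 6, 7, 3, 4] cursor@6
After 4 (insert_before(23)): list=[66, 8, 23, 6, 7, 3, 4] cursor@6
After 5 (next): list=[66, 8, 23, 6, 7, 3, 4] cursor@7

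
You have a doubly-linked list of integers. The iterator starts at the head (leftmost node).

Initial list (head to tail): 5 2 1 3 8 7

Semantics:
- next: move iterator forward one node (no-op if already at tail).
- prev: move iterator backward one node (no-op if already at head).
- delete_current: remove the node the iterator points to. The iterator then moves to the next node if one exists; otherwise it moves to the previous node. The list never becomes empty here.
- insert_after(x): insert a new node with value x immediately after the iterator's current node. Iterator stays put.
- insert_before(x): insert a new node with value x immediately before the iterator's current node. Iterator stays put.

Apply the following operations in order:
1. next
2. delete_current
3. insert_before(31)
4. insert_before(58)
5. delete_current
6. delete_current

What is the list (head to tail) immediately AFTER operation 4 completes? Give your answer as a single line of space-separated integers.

Answer: 5 31 58 1 3 8 7

Derivation:
After 1 (next): list=[5, 2, 1, 3, 8, 7] cursor@2
After 2 (delete_current): list=[5, 1, 3, 8, 7] cursor@1
After 3 (insert_before(31)): list=[5, 31, 1, 3, 8, 7] cursor@1
After 4 (insert_before(58)): list=[5, 31, 58, 1, 3, 8, 7] cursor@1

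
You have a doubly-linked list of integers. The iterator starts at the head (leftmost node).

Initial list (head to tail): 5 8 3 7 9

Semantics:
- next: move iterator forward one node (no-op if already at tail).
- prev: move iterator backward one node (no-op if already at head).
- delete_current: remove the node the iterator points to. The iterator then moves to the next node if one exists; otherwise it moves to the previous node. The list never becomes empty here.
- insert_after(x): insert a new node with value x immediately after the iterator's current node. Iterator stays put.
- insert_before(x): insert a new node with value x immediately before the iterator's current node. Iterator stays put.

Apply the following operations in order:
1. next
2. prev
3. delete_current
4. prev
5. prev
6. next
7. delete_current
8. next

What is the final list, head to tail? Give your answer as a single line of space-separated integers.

Answer: 8 7 9

Derivation:
After 1 (next): list=[5, 8, 3, 7, 9] cursor@8
After 2 (prev): list=[5, 8, 3, 7, 9] cursor@5
After 3 (delete_current): list=[8, 3, 7, 9] cursor@8
After 4 (prev): list=[8, 3, 7, 9] cursor@8
After 5 (prev): list=[8, 3, 7, 9] cursor@8
After 6 (next): list=[8, 3, 7, 9] cursor@3
After 7 (delete_current): list=[8, 7, 9] cursor@7
After 8 (next): list=[8, 7, 9] cursor@9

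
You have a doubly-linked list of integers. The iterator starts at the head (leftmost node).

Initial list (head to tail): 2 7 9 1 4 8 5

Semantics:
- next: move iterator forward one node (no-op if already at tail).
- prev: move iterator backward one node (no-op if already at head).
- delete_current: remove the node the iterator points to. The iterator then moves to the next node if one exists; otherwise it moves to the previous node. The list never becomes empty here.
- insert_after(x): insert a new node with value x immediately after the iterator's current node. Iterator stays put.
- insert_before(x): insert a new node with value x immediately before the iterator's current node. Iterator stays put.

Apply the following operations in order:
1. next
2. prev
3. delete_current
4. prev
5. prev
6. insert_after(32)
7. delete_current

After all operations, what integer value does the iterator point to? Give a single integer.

Answer: 32

Derivation:
After 1 (next): list=[2, 7, 9, 1, 4, 8, 5] cursor@7
After 2 (prev): list=[2, 7, 9, 1, 4, 8, 5] cursor@2
After 3 (delete_current): list=[7, 9, 1, 4, 8, 5] cursor@7
After 4 (prev): list=[7, 9, 1, 4, 8, 5] cursor@7
After 5 (prev): list=[7, 9, 1, 4, 8, 5] cursor@7
After 6 (insert_after(32)): list=[7, 32, 9, 1, 4, 8, 5] cursor@7
After 7 (delete_current): list=[32, 9, 1, 4, 8, 5] cursor@32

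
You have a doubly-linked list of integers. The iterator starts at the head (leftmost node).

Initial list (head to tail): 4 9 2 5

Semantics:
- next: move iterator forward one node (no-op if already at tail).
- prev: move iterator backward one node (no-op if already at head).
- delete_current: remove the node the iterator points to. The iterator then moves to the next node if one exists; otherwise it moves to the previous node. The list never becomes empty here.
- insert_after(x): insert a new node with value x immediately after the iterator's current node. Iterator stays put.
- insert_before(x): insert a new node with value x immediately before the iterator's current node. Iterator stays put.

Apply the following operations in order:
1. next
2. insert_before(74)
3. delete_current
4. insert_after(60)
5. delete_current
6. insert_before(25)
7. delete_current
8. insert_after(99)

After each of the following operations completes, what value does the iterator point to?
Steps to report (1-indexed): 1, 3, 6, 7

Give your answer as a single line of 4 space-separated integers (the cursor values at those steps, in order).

After 1 (next): list=[4, 9, 2, 5] cursor@9
After 2 (insert_before(74)): list=[4, 74, 9, 2, 5] cursor@9
After 3 (delete_current): list=[4, 74, 2, 5] cursor@2
After 4 (insert_after(60)): list=[4, 74, 2, 60, 5] cursor@2
After 5 (delete_current): list=[4, 74, 60, 5] cursor@60
After 6 (insert_before(25)): list=[4, 74, 25, 60, 5] cursor@60
After 7 (delete_current): list=[4, 74, 25, 5] cursor@5
After 8 (insert_after(99)): list=[4, 74, 25, 5, 99] cursor@5

Answer: 9 2 60 5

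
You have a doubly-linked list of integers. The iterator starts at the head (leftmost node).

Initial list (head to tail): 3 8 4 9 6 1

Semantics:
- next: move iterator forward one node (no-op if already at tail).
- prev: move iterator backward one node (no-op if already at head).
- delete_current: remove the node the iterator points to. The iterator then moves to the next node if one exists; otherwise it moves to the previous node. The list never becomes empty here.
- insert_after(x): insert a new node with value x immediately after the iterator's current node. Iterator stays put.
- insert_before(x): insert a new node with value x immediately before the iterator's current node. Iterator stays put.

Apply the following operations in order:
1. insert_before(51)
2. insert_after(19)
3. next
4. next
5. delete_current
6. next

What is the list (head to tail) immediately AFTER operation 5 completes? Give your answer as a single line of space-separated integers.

Answer: 51 3 19 4 9 6 1

Derivation:
After 1 (insert_before(51)): list=[51, 3, 8, 4, 9, 6, 1] cursor@3
After 2 (insert_after(19)): list=[51, 3, 19, 8, 4, 9, 6, 1] cursor@3
After 3 (next): list=[51, 3, 19, 8, 4, 9, 6, 1] cursor@19
After 4 (next): list=[51, 3, 19, 8, 4, 9, 6, 1] cursor@8
After 5 (delete_current): list=[51, 3, 19, 4, 9, 6, 1] cursor@4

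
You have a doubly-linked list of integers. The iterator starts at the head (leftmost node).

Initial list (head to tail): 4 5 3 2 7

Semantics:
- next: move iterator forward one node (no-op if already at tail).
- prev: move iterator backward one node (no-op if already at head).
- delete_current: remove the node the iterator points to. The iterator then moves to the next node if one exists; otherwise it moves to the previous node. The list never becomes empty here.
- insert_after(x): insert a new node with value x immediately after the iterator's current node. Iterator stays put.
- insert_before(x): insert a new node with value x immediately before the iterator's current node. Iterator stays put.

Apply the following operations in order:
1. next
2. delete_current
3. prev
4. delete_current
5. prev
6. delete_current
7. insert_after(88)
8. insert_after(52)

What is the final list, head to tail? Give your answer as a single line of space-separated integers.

Answer: 2 52 88 7

Derivation:
After 1 (next): list=[4, 5, 3, 2, 7] cursor@5
After 2 (delete_current): list=[4, 3, 2, 7] cursor@3
After 3 (prev): list=[4, 3, 2, 7] cursor@4
After 4 (delete_current): list=[3, 2, 7] cursor@3
After 5 (prev): list=[3, 2, 7] cursor@3
After 6 (delete_current): list=[2, 7] cursor@2
After 7 (insert_after(88)): list=[2, 88, 7] cursor@2
After 8 (insert_after(52)): list=[2, 52, 88, 7] cursor@2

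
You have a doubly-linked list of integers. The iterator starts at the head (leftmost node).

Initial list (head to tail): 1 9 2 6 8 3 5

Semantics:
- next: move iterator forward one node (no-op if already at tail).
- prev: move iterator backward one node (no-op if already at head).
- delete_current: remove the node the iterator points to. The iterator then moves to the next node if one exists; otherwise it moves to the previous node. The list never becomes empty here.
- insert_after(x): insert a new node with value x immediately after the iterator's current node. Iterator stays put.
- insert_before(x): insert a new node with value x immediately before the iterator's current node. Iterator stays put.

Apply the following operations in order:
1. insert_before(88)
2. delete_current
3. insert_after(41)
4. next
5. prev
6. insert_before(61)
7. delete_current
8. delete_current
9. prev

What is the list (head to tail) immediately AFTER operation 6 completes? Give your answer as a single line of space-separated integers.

Answer: 88 61 9 41 2 6 8 3 5

Derivation:
After 1 (insert_before(88)): list=[88, 1, 9, 2, 6, 8, 3, 5] cursor@1
After 2 (delete_current): list=[88, 9, 2, 6, 8, 3, 5] cursor@9
After 3 (insert_after(41)): list=[88, 9, 41, 2, 6, 8, 3, 5] cursor@9
After 4 (next): list=[88, 9, 41, 2, 6, 8, 3, 5] cursor@41
After 5 (prev): list=[88, 9, 41, 2, 6, 8, 3, 5] cursor@9
After 6 (insert_before(61)): list=[88, 61, 9, 41, 2, 6, 8, 3, 5] cursor@9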